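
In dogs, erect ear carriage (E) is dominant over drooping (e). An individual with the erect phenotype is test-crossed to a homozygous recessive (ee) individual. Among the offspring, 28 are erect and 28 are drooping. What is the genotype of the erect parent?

Test cross: ? × ee
Offspring: 28 erect, 28 drooping — approximately 1:1.
A 1:1 ratio in a test cross indicates the unknown parent is heterozygous (Ee).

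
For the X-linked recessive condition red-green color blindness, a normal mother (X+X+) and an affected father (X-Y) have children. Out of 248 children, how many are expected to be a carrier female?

Cross: X+X+ × X-Y
Offspring: 2 X+X-, 2 X+Y
Probability of a carrier female: 2/4 = 1/2
Expected count = 1/2 × 248 = 124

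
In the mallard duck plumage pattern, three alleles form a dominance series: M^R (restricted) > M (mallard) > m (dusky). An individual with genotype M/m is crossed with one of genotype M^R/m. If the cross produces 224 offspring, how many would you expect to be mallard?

Cross: M/m × M^R/m
Allele dominance: M^R > M > m
Offspring genotypes: 1 M^R/M, 1 M/m, 1 M^R/m, 1 m/m
Phenotype counts: 2 restricted, 1 mallard, 1 dusky
mallard: 1 out of 4 → fraction 1/4
Expected count = 1/4 × 224 = 56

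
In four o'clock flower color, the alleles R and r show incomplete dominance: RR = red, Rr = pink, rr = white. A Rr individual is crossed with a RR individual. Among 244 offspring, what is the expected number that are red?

Punnett square for Rr × RR:
Offspring genotypes: 2 RR, 2 Rr
Phenotype counts: 2 red, 2 pink
red: 2 out of 4 → fraction 1/2
Expected count = 1/2 × 244 = 122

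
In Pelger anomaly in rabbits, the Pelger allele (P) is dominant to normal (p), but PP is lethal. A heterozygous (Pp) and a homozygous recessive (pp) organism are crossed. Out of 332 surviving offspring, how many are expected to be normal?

Cross: Pp × pp
Punnett square offspring (before lethality): 2 Pp, 2 pp
No PP offspring are produced in this cross.
normal: 2 out of 4 → fraction 1/2
Expected count = 1/2 × 332 = 166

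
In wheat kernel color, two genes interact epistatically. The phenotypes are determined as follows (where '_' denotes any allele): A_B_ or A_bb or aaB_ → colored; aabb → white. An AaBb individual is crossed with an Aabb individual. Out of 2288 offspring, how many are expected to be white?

Cross: AaBb × Aabb — consider each gene separately:
A gene: Aa × Aa → 1 AA, 2 Aa, 1 aa → 3 A_ : 1 aa (out of 4)
B gene: Bb × bb → 2 Bb, 2 bb → 2 B_ : 2 bb (out of 4)
Genotype classes (out of 4 × 4 = 16): A_B_ = 3×2 = 6; A_bb = 3×2 = 6; aaB_ = 1×2 = 2; aabb = 1×2 = 2
Apply the phenotype rules: A_B_ (6) + A_bb (6) + aaB_ (2) → colored; aabb (2) → white
Phenotype counts (out of 16): 14 colored, 2 white
white: 2 out of 16 → fraction 1/8
Expected count = 1/8 × 2288 = 286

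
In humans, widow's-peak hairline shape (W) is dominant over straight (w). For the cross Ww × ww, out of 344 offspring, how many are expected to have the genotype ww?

Punnett square for Ww × ww:
Offspring genotypes: 2 Ww, 2 ww
Total offspring: 4
Count with target: 2
Probability: 2/4 = 1/2
Expected count = 1/2 × 344 = 172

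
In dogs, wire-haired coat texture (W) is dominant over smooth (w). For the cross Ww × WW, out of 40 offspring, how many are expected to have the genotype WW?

Punnett square for Ww × WW:
Offspring genotypes: 2 WW, 2 Ww
Total offspring: 4
Count with target: 2
Probability: 2/4 = 1/2
Expected count = 1/2 × 40 = 20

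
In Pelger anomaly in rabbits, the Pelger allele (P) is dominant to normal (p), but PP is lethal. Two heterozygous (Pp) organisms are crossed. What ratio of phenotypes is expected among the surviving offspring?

Cross: Pp × Pp
Punnett square offspring (before lethality): 1 PP, 2 Pp, 1 pp
The PP genotype is lethal (embryos die); surviving offspring: 2 Pp, 1 pp
Ratio: 2 Pelger : 1 normal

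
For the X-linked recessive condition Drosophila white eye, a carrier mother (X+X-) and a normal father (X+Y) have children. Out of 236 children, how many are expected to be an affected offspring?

Cross: X+X- × X+Y
Offspring: 1 X+X+, 1 X+Y, 1 X+X-, 1 X-Y
Probability of an affected offspring: 1/4
Expected count = 1/4 × 236 = 59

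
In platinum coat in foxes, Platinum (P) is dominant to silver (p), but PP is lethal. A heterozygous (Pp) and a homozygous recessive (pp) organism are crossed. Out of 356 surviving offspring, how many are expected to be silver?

Cross: Pp × pp
Punnett square offspring (before lethality): 2 Pp, 2 pp
No PP offspring are produced in this cross.
silver: 2 out of 4 → fraction 1/2
Expected count = 1/2 × 356 = 178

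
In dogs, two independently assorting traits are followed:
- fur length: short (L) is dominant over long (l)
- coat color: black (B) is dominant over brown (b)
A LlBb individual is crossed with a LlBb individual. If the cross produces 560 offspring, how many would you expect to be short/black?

Dihybrid cross LlBb × LlBb — consider each gene separately:
fur length: Ll × Ll → 1 LL, 2 Ll, 1 ll → 3 L_ : 1 ll (out of 4)
coat color: Bb × Bb → 1 BB, 2 Bb, 1 bb → 3 B_ : 1 bb (out of 4)
Combine (counts out of 4 × 4 = 16): short/black (L_B_) = 3×3 = 9; short/brown (L_bb) = 3×1 = 3; long/black (llB_) = 1×3 = 3; long/brown (llbb) = 1×1 = 1
Phenotype counts (out of 16): 9 short/black, 3 short/brown, 3 long/black, 1 long/brown
short/black: 9 out of 16 → fraction 9/16
Expected count = 9/16 × 560 = 315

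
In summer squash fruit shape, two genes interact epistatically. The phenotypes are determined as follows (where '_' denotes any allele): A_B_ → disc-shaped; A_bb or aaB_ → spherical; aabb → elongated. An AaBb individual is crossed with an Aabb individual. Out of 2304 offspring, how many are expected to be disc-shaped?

Cross: AaBb × Aabb — consider each gene separately:
A gene: Aa × Aa → 1 AA, 2 Aa, 1 aa → 3 A_ : 1 aa (out of 4)
B gene: Bb × bb → 2 Bb, 2 bb → 2 B_ : 2 bb (out of 4)
Genotype classes (out of 4 × 4 = 16): A_B_ = 3×2 = 6; A_bb = 3×2 = 6; aaB_ = 1×2 = 2; aabb = 1×2 = 2
Apply the phenotype rules: A_B_ (6) → disc-shaped; A_bb (6) + aaB_ (2) → spherical; aabb (2) → elongated
Phenotype counts (out of 16): 6 disc-shaped, 8 spherical, 2 elongated
disc-shaped: 6 out of 16 → fraction 3/8
Expected count = 3/8 × 2304 = 864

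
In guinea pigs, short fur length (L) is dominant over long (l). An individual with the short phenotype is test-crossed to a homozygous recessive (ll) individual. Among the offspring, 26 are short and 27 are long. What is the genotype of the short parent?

Test cross: ? × ll
Offspring: 26 short, 27 long — approximately 1:1.
A 1:1 ratio in a test cross indicates the unknown parent is heterozygous (Ll).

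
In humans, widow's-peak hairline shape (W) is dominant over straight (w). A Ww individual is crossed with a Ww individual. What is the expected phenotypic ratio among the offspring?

Punnett square for Ww × Ww:
Offspring genotypes: 1 WW, 2 Ww, 1 ww
widow's-peak: 3, straight: 1
Ratio: 3:1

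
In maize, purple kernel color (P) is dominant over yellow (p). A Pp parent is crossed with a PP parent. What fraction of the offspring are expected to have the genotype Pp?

Punnett square for Pp × PP:
Offspring genotypes: 2 PP, 2 Pp
Total offspring: 4
Count with target: 2
Probability: 2/4 = 1/2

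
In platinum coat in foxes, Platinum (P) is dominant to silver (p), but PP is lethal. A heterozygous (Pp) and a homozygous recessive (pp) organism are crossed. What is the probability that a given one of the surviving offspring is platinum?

Cross: Pp × pp
Punnett square offspring (before lethality): 2 Pp, 2 pp
No PP offspring are produced in this cross.
platinum: 2 out of 4
Probability: 2/4 = 1/2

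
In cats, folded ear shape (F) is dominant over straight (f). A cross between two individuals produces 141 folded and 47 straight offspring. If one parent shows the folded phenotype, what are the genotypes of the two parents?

Observed offspring: 141 folded, 47 straight
The observed ratio simplifies to 3:1. Straight (ff) offspring appear, so each parent must contribute one f allele. The parent stated to show folded carries F, so it is Ff. The other parent is then either Ff or ff: Ff × ff would give a 1:1 split, whereas Ff × Ff gives 3:1 — matching the data. So both parents are heterozygous (Ff × Ff).
Parent genotypes: Ff × Ff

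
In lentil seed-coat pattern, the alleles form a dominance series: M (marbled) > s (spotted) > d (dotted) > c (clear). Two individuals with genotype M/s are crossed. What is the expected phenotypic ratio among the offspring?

Cross: M/s × M/s
Allele dominance: M > s > d > c
Offspring genotypes: 1 M/M, 2 M/s, 1 s/s
Phenotype counts: 3 marbled, 1 spotted
Ratio: 3 marbled : 1 spotted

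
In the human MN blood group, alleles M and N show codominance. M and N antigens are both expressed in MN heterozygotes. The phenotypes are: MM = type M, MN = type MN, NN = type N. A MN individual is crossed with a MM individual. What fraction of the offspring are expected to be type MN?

Punnett square for MN × MM:
Offspring genotypes: 2 MM, 2 MN
Phenotype counts: 2 type M, 2 type MN
type MN: 2 out of 4
Probability: 2/4 = 1/2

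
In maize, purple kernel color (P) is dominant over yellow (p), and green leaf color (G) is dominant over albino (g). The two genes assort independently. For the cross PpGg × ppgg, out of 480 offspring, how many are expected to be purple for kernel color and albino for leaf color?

Dihybrid cross PpGg × ppgg — consider each gene separately:
kernel color: Pp × pp → 2 Pp, 2 pp → 2 P_ : 2 pp (out of 4)
leaf color: Gg × gg → 2 Gg, 2 gg → 2 G_ : 2 gg (out of 4)
Looking for: purple (P_) and albino (gg)
P(purple) = 2/4, P(albino) = 2/4
P(both) = 2/4 × 2/4 = 4/16 = 1/4
Expected count = 1/4 × 480 = 120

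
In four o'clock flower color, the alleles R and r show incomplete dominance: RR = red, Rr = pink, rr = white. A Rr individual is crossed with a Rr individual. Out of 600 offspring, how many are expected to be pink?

Punnett square for Rr × Rr:
Offspring genotypes: 1 RR, 2 Rr, 1 rr
Phenotype counts: 1 red, 2 pink, 1 white
pink: 2 out of 4 → fraction 1/2
Expected count = 1/2 × 600 = 300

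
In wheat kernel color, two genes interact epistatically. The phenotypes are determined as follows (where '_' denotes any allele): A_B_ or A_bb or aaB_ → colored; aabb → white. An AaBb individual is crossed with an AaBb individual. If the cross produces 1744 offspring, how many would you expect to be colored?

Cross: AaBb × AaBb — consider each gene separately:
A gene: Aa × Aa → 1 AA, 2 Aa, 1 aa → 3 A_ : 1 aa (out of 4)
B gene: Bb × Bb → 1 BB, 2 Bb, 1 bb → 3 B_ : 1 bb (out of 4)
Genotype classes (out of 4 × 4 = 16): A_B_ = 3×3 = 9; A_bb = 3×1 = 3; aaB_ = 1×3 = 3; aabb = 1×1 = 1
Apply the phenotype rules: A_B_ (9) + A_bb (3) + aaB_ (3) → colored; aabb (1) → white
Phenotype counts (out of 16): 15 colored, 1 white
colored: 15 out of 16 → fraction 15/16
Expected count = 15/16 × 1744 = 1635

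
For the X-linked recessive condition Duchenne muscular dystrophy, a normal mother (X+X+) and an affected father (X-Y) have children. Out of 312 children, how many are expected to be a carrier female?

Cross: X+X+ × X-Y
Offspring: 2 X+X-, 2 X+Y
Probability of a carrier female: 2/4 = 1/2
Expected count = 1/2 × 312 = 156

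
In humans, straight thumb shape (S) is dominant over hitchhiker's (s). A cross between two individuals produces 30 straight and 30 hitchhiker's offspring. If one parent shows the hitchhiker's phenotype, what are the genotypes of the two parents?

Observed offspring: 30 straight, 30 hitchhiker's
The observed ratio simplifies to 1:1. One parent shows hitchhiker's, so its genotype must be ss. A 1:1 offspring split requires the other parent to be heterozygous (Ss).
Parent genotypes: ss × Ss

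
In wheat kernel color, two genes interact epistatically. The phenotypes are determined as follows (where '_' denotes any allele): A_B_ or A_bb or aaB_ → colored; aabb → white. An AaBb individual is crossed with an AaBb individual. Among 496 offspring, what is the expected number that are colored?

Cross: AaBb × AaBb — consider each gene separately:
A gene: Aa × Aa → 1 AA, 2 Aa, 1 aa → 3 A_ : 1 aa (out of 4)
B gene: Bb × Bb → 1 BB, 2 Bb, 1 bb → 3 B_ : 1 bb (out of 4)
Genotype classes (out of 4 × 4 = 16): A_B_ = 3×3 = 9; A_bb = 3×1 = 3; aaB_ = 1×3 = 3; aabb = 1×1 = 1
Apply the phenotype rules: A_B_ (9) + A_bb (3) + aaB_ (3) → colored; aabb (1) → white
Phenotype counts (out of 16): 15 colored, 1 white
colored: 15 out of 16 → fraction 15/16
Expected count = 15/16 × 496 = 465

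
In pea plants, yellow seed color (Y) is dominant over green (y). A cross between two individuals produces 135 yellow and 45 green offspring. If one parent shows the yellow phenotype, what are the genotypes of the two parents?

Observed offspring: 135 yellow, 45 green
The observed ratio simplifies to 3:1. Green (yy) offspring appear, so each parent must contribute one y allele. The parent stated to show yellow carries Y, so it is Yy. The other parent is then either Yy or yy: Yy × yy would give a 1:1 split, whereas Yy × Yy gives 3:1 — matching the data. So both parents are heterozygous (Yy × Yy).
Parent genotypes: Yy × Yy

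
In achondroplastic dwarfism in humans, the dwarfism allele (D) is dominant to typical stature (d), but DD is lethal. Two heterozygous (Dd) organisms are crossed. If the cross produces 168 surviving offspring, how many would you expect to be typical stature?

Cross: Dd × Dd
Punnett square offspring (before lethality): 1 DD, 2 Dd, 1 dd
The DD genotype is lethal (embryos die); surviving offspring: 2 Dd, 1 dd
typical stature: 1 out of 3 → fraction 1/3
Expected count = 1/3 × 168 = 56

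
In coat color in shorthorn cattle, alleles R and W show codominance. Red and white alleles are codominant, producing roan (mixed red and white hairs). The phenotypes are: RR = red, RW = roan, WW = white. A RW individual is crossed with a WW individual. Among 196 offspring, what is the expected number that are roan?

Punnett square for RW × WW:
Offspring genotypes: 2 RW, 2 WW
Phenotype counts: 2 roan, 2 white
roan: 2 out of 4 → fraction 1/2
Expected count = 1/2 × 196 = 98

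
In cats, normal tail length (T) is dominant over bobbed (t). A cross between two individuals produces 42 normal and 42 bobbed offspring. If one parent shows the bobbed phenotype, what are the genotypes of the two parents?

Observed offspring: 42 normal, 42 bobbed
The observed ratio simplifies to 1:1. One parent shows bobbed, so its genotype must be tt. A 1:1 offspring split requires the other parent to be heterozygous (Tt).
Parent genotypes: tt × Tt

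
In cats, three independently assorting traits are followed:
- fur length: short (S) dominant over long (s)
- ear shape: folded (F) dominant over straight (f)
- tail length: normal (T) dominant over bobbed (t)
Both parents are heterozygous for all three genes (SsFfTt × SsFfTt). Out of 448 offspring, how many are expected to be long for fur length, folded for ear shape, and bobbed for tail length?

Trihybrid cross: SsFfTt × SsFfTt
Each trait segregates independently with a 3:1 phenotypic ratio, so each gene contributes 3/4 (dominant) or 1/4 (recessive).
Target: long (fur length), folded (ear shape), bobbed (tail length)
Probability = product of independent per-trait probabilities
= 1/4 × 3/4 × 1/4 = 3/64
Expected count = 3/64 × 448 = 21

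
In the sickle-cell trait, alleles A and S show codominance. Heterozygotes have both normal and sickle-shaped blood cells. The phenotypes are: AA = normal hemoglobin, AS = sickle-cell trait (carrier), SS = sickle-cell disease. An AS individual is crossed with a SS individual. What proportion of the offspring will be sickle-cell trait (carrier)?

Punnett square for AS × SS:
Offspring genotypes: 2 AS, 2 SS
Phenotype counts: 2 sickle-cell trait (carrier), 2 sickle-cell disease
sickle-cell trait (carrier): 2 out of 4
Probability: 2/4 = 1/2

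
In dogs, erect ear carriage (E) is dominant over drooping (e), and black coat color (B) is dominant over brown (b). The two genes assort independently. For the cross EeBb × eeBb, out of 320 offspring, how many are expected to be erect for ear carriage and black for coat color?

Dihybrid cross EeBb × eeBb — consider each gene separately:
ear carriage: Ee × ee → 2 Ee, 2 ee → 2 E_ : 2 ee (out of 4)
coat color: Bb × Bb → 1 BB, 2 Bb, 1 bb → 3 B_ : 1 bb (out of 4)
Looking for: erect (E_) and black (B_)
P(erect) = 2/4, P(black) = 3/4
P(both) = 2/4 × 3/4 = 6/16 = 3/8
Expected count = 3/8 × 320 = 120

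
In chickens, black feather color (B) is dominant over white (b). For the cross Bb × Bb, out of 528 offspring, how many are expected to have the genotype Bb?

Punnett square for Bb × Bb:
Offspring genotypes: 1 BB, 2 Bb, 1 bb
Total offspring: 4
Count with target: 2
Probability: 2/4 = 1/2
Expected count = 1/2 × 528 = 264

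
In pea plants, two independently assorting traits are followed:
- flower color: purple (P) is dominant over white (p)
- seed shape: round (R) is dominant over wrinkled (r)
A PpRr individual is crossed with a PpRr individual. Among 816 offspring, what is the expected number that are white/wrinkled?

Dihybrid cross PpRr × PpRr — consider each gene separately:
flower color: Pp × Pp → 1 PP, 2 Pp, 1 pp → 3 P_ : 1 pp (out of 4)
seed shape: Rr × Rr → 1 RR, 2 Rr, 1 rr → 3 R_ : 1 rr (out of 4)
Combine (counts out of 4 × 4 = 16): purple/round (P_R_) = 3×3 = 9; purple/wrinkled (P_rr) = 3×1 = 3; white/round (ppR_) = 1×3 = 3; white/wrinkled (pprr) = 1×1 = 1
Phenotype counts (out of 16): 9 purple/round, 3 purple/wrinkled, 3 white/round, 1 white/wrinkled
white/wrinkled: 1 out of 16 → fraction 1/16
Expected count = 1/16 × 816 = 51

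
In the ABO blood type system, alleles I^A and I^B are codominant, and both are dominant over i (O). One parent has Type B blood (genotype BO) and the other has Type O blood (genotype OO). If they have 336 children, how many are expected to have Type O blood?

Cross: BO × OO
Possible offspring genotypes: 2 BO, 2 OO
Blood type counts: 2 Type B, 2 Type O
Probability of Type O: 2/4 = 1/2
Expected count = 1/2 × 336 = 168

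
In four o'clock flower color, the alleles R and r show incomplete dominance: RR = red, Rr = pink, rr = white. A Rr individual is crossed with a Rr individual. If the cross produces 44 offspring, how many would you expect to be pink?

Punnett square for Rr × Rr:
Offspring genotypes: 1 RR, 2 Rr, 1 rr
Phenotype counts: 1 red, 2 pink, 1 white
pink: 2 out of 4 → fraction 1/2
Expected count = 1/2 × 44 = 22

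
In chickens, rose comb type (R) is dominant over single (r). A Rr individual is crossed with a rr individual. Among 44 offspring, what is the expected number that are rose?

Punnett square for Rr × rr:
Offspring genotypes: 2 Rr, 2 rr
rose: 2, single: 2
rose: 2 out of 4 → fraction 1/2
Expected count = 1/2 × 44 = 22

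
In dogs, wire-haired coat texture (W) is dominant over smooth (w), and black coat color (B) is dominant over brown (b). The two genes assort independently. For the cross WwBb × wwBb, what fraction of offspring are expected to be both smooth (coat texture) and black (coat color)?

Dihybrid cross WwBb × wwBb — consider each gene separately:
coat texture: Ww × ww → 2 Ww, 2 ww → 2 W_ : 2 ww (out of 4)
coat color: Bb × Bb → 1 BB, 2 Bb, 1 bb → 3 B_ : 1 bb (out of 4)
Looking for: smooth (ww) and black (B_)
P(smooth) = 2/4, P(black) = 3/4
P(both) = 2/4 × 3/4 = 6/16 = 3/8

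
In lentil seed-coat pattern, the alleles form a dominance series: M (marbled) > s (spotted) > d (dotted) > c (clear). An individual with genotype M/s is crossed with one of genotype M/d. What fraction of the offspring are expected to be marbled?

Cross: M/s × M/d
Allele dominance: M > s > d > c
Offspring genotypes: 1 M/M, 1 M/d, 1 M/s, 1 s/d
Phenotype counts: 3 marbled, 1 spotted
marbled: 3 out of 4
Probability: 3/4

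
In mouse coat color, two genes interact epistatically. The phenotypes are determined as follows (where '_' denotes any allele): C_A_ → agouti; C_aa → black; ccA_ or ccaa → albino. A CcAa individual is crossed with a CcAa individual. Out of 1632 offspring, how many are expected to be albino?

Cross: CcAa × CcAa — consider each gene separately:
C gene: Cc × Cc → 1 CC, 2 Cc, 1 cc → 3 C_ : 1 cc (out of 4)
A gene: Aa × Aa → 1 AA, 2 Aa, 1 aa → 3 A_ : 1 aa (out of 4)
Genotype classes (out of 4 × 4 = 16): C_A_ = 3×3 = 9; C_aa = 3×1 = 3; ccA_ = 1×3 = 3; ccaa = 1×1 = 1
Apply the phenotype rules: C_A_ (9) → agouti; C_aa (3) → black; ccA_ (3) + ccaa (1) → albino
Phenotype counts (out of 16): 9 agouti, 3 black, 4 albino
albino: 4 out of 16 → fraction 1/4
Expected count = 1/4 × 1632 = 408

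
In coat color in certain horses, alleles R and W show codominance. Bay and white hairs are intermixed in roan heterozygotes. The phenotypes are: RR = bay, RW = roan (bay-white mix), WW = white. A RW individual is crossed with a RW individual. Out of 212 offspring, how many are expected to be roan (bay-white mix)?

Punnett square for RW × RW:
Offspring genotypes: 1 RR, 2 RW, 1 WW
Phenotype counts: 1 bay, 2 roan (bay-white mix), 1 white
roan (bay-white mix): 2 out of 4 → fraction 1/2
Expected count = 1/2 × 212 = 106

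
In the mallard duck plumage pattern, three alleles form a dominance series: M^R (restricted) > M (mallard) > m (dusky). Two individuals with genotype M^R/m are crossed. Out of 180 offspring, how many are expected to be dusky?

Cross: M^R/m × M^R/m
Allele dominance: M^R > M > m
Offspring genotypes: 1 M^R/M^R, 2 M^R/m, 1 m/m
Phenotype counts: 3 restricted, 1 dusky
dusky: 1 out of 4 → fraction 1/4
Expected count = 1/4 × 180 = 45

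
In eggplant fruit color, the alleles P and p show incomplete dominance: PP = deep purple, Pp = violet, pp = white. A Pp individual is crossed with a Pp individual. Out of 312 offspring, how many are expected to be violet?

Punnett square for Pp × Pp:
Offspring genotypes: 1 PP, 2 Pp, 1 pp
Phenotype counts: 1 deep purple, 2 violet, 1 white
violet: 2 out of 4 → fraction 1/2
Expected count = 1/2 × 312 = 156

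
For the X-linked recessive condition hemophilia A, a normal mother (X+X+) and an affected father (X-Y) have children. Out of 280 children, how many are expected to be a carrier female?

Cross: X+X+ × X-Y
Offspring: 2 X+X-, 2 X+Y
Probability of a carrier female: 2/4 = 1/2
Expected count = 1/2 × 280 = 140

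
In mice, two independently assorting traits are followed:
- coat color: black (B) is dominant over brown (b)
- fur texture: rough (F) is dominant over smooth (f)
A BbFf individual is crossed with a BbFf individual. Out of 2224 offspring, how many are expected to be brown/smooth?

Dihybrid cross BbFf × BbFf — consider each gene separately:
coat color: Bb × Bb → 1 BB, 2 Bb, 1 bb → 3 B_ : 1 bb (out of 4)
fur texture: Ff × Ff → 1 FF, 2 Ff, 1 ff → 3 F_ : 1 ff (out of 4)
Combine (counts out of 4 × 4 = 16): black/rough (B_F_) = 3×3 = 9; black/smooth (B_ff) = 3×1 = 3; brown/rough (bbF_) = 1×3 = 3; brown/smooth (bbff) = 1×1 = 1
Phenotype counts (out of 16): 9 black/rough, 3 black/smooth, 3 brown/rough, 1 brown/smooth
brown/smooth: 1 out of 16 → fraction 1/16
Expected count = 1/16 × 2224 = 139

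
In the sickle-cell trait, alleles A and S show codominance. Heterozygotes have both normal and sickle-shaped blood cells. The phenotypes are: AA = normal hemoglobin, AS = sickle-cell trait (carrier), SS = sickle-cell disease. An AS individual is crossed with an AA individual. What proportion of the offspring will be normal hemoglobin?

Punnett square for AS × AA:
Offspring genotypes: 2 AA, 2 AS
Phenotype counts: 2 normal hemoglobin, 2 sickle-cell trait (carrier)
normal hemoglobin: 2 out of 4
Probability: 2/4 = 1/2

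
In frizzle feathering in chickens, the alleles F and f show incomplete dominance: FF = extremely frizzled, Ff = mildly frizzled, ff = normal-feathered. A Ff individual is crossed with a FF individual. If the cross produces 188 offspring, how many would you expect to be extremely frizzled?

Punnett square for Ff × FF:
Offspring genotypes: 2 FF, 2 Ff
Phenotype counts: 2 extremely frizzled, 2 mildly frizzled
extremely frizzled: 2 out of 4 → fraction 1/2
Expected count = 1/2 × 188 = 94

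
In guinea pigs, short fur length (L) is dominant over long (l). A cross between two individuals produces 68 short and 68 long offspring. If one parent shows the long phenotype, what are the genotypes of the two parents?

Observed offspring: 68 short, 68 long
The observed ratio simplifies to 1:1. One parent shows long, so its genotype must be ll. A 1:1 offspring split requires the other parent to be heterozygous (Ll).
Parent genotypes: ll × Ll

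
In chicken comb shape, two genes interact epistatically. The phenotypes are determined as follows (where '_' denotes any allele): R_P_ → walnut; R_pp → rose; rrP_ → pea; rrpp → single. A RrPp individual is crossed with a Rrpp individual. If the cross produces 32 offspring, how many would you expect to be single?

Cross: RrPp × Rrpp — consider each gene separately:
R gene: Rr × Rr → 1 RR, 2 Rr, 1 rr → 3 R_ : 1 rr (out of 4)
P gene: Pp × pp → 2 Pp, 2 pp → 2 P_ : 2 pp (out of 4)
Genotype classes (out of 4 × 4 = 16): R_P_ = 3×2 = 6; R_pp = 3×2 = 6; rrP_ = 1×2 = 2; rrpp = 1×2 = 2
Apply the phenotype rules: R_P_ (6) → walnut; R_pp (6) → rose; rrP_ (2) → pea; rrpp (2) → single
Phenotype counts (out of 16): 6 walnut, 6 rose, 2 pea, 2 single
single: 2 out of 16 → fraction 1/8
Expected count = 1/8 × 32 = 4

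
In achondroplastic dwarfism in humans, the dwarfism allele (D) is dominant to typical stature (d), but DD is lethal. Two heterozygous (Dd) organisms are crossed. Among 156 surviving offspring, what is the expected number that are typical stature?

Cross: Dd × Dd
Punnett square offspring (before lethality): 1 DD, 2 Dd, 1 dd
The DD genotype is lethal (embryos die); surviving offspring: 2 Dd, 1 dd
typical stature: 1 out of 3 → fraction 1/3
Expected count = 1/3 × 156 = 52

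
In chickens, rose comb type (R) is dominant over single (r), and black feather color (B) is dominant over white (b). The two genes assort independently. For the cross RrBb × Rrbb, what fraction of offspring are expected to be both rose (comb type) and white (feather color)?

Dihybrid cross RrBb × Rrbb — consider each gene separately:
comb type: Rr × Rr → 1 RR, 2 Rr, 1 rr → 3 R_ : 1 rr (out of 4)
feather color: Bb × bb → 2 Bb, 2 bb → 2 B_ : 2 bb (out of 4)
Looking for: rose (R_) and white (bb)
P(rose) = 3/4, P(white) = 2/4
P(both) = 3/4 × 2/4 = 6/16 = 3/8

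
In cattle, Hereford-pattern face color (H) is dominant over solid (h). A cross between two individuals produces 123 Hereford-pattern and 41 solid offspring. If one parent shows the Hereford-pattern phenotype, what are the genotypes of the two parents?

Observed offspring: 123 Hereford-pattern, 41 solid
The observed ratio simplifies to 3:1. Solid (hh) offspring appear, so each parent must contribute one h allele. The parent stated to show Hereford-pattern carries H, so it is Hh. The other parent is then either Hh or hh: Hh × hh would give a 1:1 split, whereas Hh × Hh gives 3:1 — matching the data. So both parents are heterozygous (Hh × Hh).
Parent genotypes: Hh × Hh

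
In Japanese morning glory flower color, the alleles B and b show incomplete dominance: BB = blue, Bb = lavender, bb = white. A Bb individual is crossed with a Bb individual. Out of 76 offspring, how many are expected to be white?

Punnett square for Bb × Bb:
Offspring genotypes: 1 BB, 2 Bb, 1 bb
Phenotype counts: 1 blue, 2 lavender, 1 white
white: 1 out of 4 → fraction 1/4
Expected count = 1/4 × 76 = 19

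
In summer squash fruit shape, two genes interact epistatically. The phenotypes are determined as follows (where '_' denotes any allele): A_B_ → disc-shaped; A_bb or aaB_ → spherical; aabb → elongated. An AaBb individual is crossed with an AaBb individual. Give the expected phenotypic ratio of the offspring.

Cross: AaBb × AaBb — consider each gene separately:
A gene: Aa × Aa → 1 AA, 2 Aa, 1 aa → 3 A_ : 1 aa (out of 4)
B gene: Bb × Bb → 1 BB, 2 Bb, 1 bb → 3 B_ : 1 bb (out of 4)
Genotype classes (out of 4 × 4 = 16): A_B_ = 3×3 = 9; A_bb = 3×1 = 3; aaB_ = 1×3 = 3; aabb = 1×1 = 1
Apply the phenotype rules: A_B_ (9) → disc-shaped; A_bb (3) + aaB_ (3) → spherical; aabb (1) → elongated
Phenotype counts (out of 16): 9 disc-shaped, 6 spherical, 1 elongated
Ratio: 9 disc-shaped : 6 spherical : 1 elongated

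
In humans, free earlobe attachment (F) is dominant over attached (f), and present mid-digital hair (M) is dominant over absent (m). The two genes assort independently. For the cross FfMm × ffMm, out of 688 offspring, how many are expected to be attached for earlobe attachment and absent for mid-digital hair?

Dihybrid cross FfMm × ffMm — consider each gene separately:
earlobe attachment: Ff × ff → 2 Ff, 2 ff → 2 F_ : 2 ff (out of 4)
mid-digital hair: Mm × Mm → 1 MM, 2 Mm, 1 mm → 3 M_ : 1 mm (out of 4)
Looking for: attached (ff) and absent (mm)
P(attached) = 2/4, P(absent) = 1/4
P(both) = 2/4 × 1/4 = 2/16 = 1/8
Expected count = 1/8 × 688 = 86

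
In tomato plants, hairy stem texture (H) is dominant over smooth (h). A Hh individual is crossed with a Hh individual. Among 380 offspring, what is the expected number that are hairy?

Punnett square for Hh × Hh:
Offspring genotypes: 1 HH, 2 Hh, 1 hh
hairy: 3, smooth: 1
hairy: 3 out of 4 → fraction 3/4
Expected count = 3/4 × 380 = 285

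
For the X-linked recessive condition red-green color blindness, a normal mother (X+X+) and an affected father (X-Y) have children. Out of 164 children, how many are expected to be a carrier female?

Cross: X+X+ × X-Y
Offspring: 2 X+X-, 2 X+Y
Probability of a carrier female: 2/4 = 1/2
Expected count = 1/2 × 164 = 82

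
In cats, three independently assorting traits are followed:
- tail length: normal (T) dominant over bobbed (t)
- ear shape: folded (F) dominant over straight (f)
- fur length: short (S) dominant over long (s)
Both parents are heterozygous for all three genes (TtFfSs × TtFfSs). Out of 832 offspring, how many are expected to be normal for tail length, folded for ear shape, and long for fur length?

Trihybrid cross: TtFfSs × TtFfSs
Each trait segregates independently with a 3:1 phenotypic ratio, so each gene contributes 3/4 (dominant) or 1/4 (recessive).
Target: normal (tail length), folded (ear shape), long (fur length)
Probability = product of independent per-trait probabilities
= 3/4 × 3/4 × 1/4 = 9/64
Expected count = 9/64 × 832 = 117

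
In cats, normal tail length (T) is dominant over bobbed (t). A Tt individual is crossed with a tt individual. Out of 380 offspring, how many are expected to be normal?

Punnett square for Tt × tt:
Offspring genotypes: 2 Tt, 2 tt
normal: 2, bobbed: 2
normal: 2 out of 4 → fraction 1/2
Expected count = 1/2 × 380 = 190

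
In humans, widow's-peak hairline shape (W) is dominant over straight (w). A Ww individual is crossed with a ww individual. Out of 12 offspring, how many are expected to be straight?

Punnett square for Ww × ww:
Offspring genotypes: 2 Ww, 2 ww
widow's-peak: 2, straight: 2
straight: 2 out of 4 → fraction 1/2
Expected count = 1/2 × 12 = 6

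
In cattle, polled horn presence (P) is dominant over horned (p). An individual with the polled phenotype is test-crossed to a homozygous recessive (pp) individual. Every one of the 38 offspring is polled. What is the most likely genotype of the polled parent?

Test cross: ? × pp
All offspring are polled.
If the unknown parent were heterozygous (Pp), about half of 38 offspring would be horned; none are. The unknown parent is most likely homozygous dominant (PP).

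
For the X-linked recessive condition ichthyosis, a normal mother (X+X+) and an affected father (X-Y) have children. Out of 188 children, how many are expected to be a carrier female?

Cross: X+X+ × X-Y
Offspring: 2 X+X-, 2 X+Y
Probability of a carrier female: 2/4 = 1/2
Expected count = 1/2 × 188 = 94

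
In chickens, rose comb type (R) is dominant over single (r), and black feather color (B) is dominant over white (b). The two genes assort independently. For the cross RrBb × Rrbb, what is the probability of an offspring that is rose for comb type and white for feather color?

Dihybrid cross RrBb × Rrbb — consider each gene separately:
comb type: Rr × Rr → 1 RR, 2 Rr, 1 rr → 3 R_ : 1 rr (out of 4)
feather color: Bb × bb → 2 Bb, 2 bb → 2 B_ : 2 bb (out of 4)
Looking for: rose (R_) and white (bb)
P(rose) = 3/4, P(white) = 2/4
P(both) = 3/4 × 2/4 = 6/16 = 3/8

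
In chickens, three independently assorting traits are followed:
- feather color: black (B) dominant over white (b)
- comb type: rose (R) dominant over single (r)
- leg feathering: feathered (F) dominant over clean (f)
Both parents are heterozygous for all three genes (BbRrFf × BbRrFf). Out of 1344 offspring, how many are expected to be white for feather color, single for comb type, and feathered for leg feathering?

Trihybrid cross: BbRrFf × BbRrFf
Each trait segregates independently with a 3:1 phenotypic ratio, so each gene contributes 3/4 (dominant) or 1/4 (recessive).
Target: white (feather color), single (comb type), feathered (leg feathering)
Probability = product of independent per-trait probabilities
= 1/4 × 1/4 × 3/4 = 3/64
Expected count = 3/64 × 1344 = 63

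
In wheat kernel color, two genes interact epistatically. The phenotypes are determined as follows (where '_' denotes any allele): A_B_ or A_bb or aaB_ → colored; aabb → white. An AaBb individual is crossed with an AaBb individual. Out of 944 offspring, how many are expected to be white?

Cross: AaBb × AaBb — consider each gene separately:
A gene: Aa × Aa → 1 AA, 2 Aa, 1 aa → 3 A_ : 1 aa (out of 4)
B gene: Bb × Bb → 1 BB, 2 Bb, 1 bb → 3 B_ : 1 bb (out of 4)
Genotype classes (out of 4 × 4 = 16): A_B_ = 3×3 = 9; A_bb = 3×1 = 3; aaB_ = 1×3 = 3; aabb = 1×1 = 1
Apply the phenotype rules: A_B_ (9) + A_bb (3) + aaB_ (3) → colored; aabb (1) → white
Phenotype counts (out of 16): 15 colored, 1 white
white: 1 out of 16 → fraction 1/16
Expected count = 1/16 × 944 = 59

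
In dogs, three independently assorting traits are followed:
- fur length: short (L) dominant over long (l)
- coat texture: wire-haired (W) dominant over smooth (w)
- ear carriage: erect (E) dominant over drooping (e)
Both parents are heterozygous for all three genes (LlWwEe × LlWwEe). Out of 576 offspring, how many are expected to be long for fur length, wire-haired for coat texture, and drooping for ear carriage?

Trihybrid cross: LlWwEe × LlWwEe
Each trait segregates independently with a 3:1 phenotypic ratio, so each gene contributes 3/4 (dominant) or 1/4 (recessive).
Target: long (fur length), wire-haired (coat texture), drooping (ear carriage)
Probability = product of independent per-trait probabilities
= 1/4 × 3/4 × 1/4 = 3/64
Expected count = 3/64 × 576 = 27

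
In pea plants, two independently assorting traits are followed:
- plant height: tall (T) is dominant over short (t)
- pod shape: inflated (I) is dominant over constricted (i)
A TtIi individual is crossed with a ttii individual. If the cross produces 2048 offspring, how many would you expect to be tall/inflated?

Dihybrid cross TtIi × ttii — consider each gene separately:
plant height: Tt × tt → 2 Tt, 2 tt → 2 T_ : 2 tt (out of 4)
pod shape: Ii × ii → 2 Ii, 2 ii → 2 I_ : 2 ii (out of 4)
Combine (counts out of 4 × 4 = 16): tall/inflated (T_I_) = 2×2 = 4; tall/constricted (T_ii) = 2×2 = 4; short/inflated (ttI_) = 2×2 = 4; short/constricted (ttii) = 2×2 = 4
Phenotype counts (out of 16): 4 tall/inflated, 4 tall/constricted, 4 short/inflated, 4 short/constricted
tall/inflated: 4 out of 16 → fraction 1/4
Expected count = 1/4 × 2048 = 512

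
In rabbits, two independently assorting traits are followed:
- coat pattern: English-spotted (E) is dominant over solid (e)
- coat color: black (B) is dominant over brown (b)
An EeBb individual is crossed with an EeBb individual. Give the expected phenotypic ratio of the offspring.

Dihybrid cross EeBb × EeBb — consider each gene separately:
coat pattern: Ee × Ee → 1 EE, 2 Ee, 1 ee → 3 E_ : 1 ee (out of 4)
coat color: Bb × Bb → 1 BB, 2 Bb, 1 bb → 3 B_ : 1 bb (out of 4)
Combine (counts out of 4 × 4 = 16): English-spotted/black (E_B_) = 3×3 = 9; English-spotted/brown (E_bb) = 3×1 = 3; solid/black (eeB_) = 1×3 = 3; solid/brown (eebb) = 1×1 = 1
Phenotype counts (out of 16): 9 English-spotted/black, 3 English-spotted/brown, 3 solid/black, 1 solid/brown
Ratio: 9 English-spotted/black : 3 English-spotted/brown : 3 solid/black : 1 solid/brown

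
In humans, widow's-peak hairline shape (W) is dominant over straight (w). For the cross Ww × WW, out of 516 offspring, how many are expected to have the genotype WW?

Punnett square for Ww × WW:
Offspring genotypes: 2 WW, 2 Ww
Total offspring: 4
Count with target: 2
Probability: 2/4 = 1/2
Expected count = 1/2 × 516 = 258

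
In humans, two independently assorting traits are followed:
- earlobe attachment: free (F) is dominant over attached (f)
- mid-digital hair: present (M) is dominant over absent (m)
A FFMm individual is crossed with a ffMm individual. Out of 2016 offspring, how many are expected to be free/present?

Dihybrid cross FFMm × ffMm — consider each gene separately:
earlobe attachment: FF × ff → 4 Ff → 4 F_ (out of 4)
mid-digital hair: Mm × Mm → 1 MM, 2 Mm, 1 mm → 3 M_ : 1 mm (out of 4)
Combine (counts out of 4 × 4 = 16): free/present (F_M_) = 4×3 = 12; free/absent (F_mm) = 4×1 = 4
Phenotype counts (out of 16): 12 free/present, 4 free/absent
free/present: 12 out of 16 → fraction 3/4
Expected count = 3/4 × 2016 = 1512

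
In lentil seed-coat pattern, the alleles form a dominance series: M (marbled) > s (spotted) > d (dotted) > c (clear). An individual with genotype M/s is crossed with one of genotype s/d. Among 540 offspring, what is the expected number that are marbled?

Cross: M/s × s/d
Allele dominance: M > s > d > c
Offspring genotypes: 1 M/s, 1 M/d, 1 s/s, 1 s/d
Phenotype counts: 2 marbled, 2 spotted
marbled: 2 out of 4 → fraction 1/2
Expected count = 1/2 × 540 = 270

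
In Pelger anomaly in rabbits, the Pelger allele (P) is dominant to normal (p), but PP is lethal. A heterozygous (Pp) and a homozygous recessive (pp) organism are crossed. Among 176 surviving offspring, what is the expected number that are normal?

Cross: Pp × pp
Punnett square offspring (before lethality): 2 Pp, 2 pp
No PP offspring are produced in this cross.
normal: 2 out of 4 → fraction 1/2
Expected count = 1/2 × 176 = 88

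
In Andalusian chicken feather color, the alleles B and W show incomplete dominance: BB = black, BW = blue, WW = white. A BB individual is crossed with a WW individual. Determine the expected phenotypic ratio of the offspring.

Punnett square for BB × WW:
Offspring genotypes: 4 BW
Phenotype counts: 4 blue
Ratio: all blue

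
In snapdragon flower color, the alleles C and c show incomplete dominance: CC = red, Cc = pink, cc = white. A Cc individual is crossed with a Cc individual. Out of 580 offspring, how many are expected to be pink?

Punnett square for Cc × Cc:
Offspring genotypes: 1 CC, 2 Cc, 1 cc
Phenotype counts: 1 red, 2 pink, 1 white
pink: 2 out of 4 → fraction 1/2
Expected count = 1/2 × 580 = 290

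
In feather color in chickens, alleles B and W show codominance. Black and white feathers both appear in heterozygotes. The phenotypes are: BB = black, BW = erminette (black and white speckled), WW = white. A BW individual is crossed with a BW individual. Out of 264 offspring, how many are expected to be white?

Punnett square for BW × BW:
Offspring genotypes: 1 BB, 2 BW, 1 WW
Phenotype counts: 1 black, 2 erminette (black and white speckled), 1 white
white: 1 out of 4 → fraction 1/4
Expected count = 1/4 × 264 = 66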